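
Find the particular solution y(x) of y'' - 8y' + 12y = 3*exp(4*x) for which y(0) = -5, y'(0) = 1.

Characteristic equation r² - 8r + 12 = 0 factors as (r - 2)(r - 6) = 0, so r = 2, 6.
Hence y_h = C1*exp(2*x) + C2*exp(6*x).
Try y_p = A*exp(4*x). Substituting into the equation and dividing by exp(4*x) gives A = -3/4, so y_p = -3*exp(4*x)/4.
General solution: y = -3*exp(4*x)/4 + C1*exp(2*x) + C2*exp(6*x).
Apply the initial conditions: y(0) = -3/4 + C1 + C2 = -5 and y'(0) = -3 + 2*C1 + 6*C2 = 1. Solving gives C1 = -59/8, C2 = 25/8.

y = -59*exp(2*x)/8 - 3*exp(4*x)/4 + 25*exp(6*x)/8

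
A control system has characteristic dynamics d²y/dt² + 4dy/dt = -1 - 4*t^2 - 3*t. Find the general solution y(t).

y = C2 - 3*t/16 - t**3/3 - t**2/8 + C1*exp(-4*t)

Characteristic equation r² + 4r = 0 factors as (r + 4)r = 0, so r = -4, 0.
Hence y_h = C1*exp(-4*t) + C2.
Since 0 is a characteristic root (multiplicity 1), multiply the polynomial trial by t: try y_p = t*(A0 + A1*t + A2*t^2). Substituting and matching coefficients of each power of t gives A0 = -3/16, A1 = -1/8, A2 = -1/3, so y_p = -3*t/16 - t^3/3 - t^2/8.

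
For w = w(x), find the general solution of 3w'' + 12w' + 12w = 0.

Divide through by 3: w'' + 4w' + 4w = 0.
Characteristic equation r² + 4r + 4 = 0 has discriminant (4)² - 4·(4) = 0, so r = -2 is a repeated root.
Hence w_h = (C1 + C2*x)*exp(-2*x).

w = C1*exp(-2*x) + C2*x*exp(-2*x)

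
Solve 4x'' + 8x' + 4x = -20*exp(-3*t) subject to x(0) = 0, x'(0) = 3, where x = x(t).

x = -5*exp(-3*t)/4 + 5*exp(-t)/4 + t*exp(-t)/2

Divide through by 4: x'' + 2x' + x = -5*exp(-3*t).
Characteristic equation r² + 2r + 1 = 0 has discriminant (2)² - 4·(1) = 0, so r = -1 is a repeated root.
Hence x_h = (C1 + C2*t)*exp(-t).
Try x_p = A*exp(-3*t). Substituting into the equation and dividing by exp(-3*t) gives A = -5/4, so x_p = -5*exp(-3*t)/4.
General solution: x = -5*exp(-3*t)/4 + C1*exp(-t) + C2*t*exp(-t).
Apply the initial conditions: x(0) = -5/4 + C1 = 0 and x'(0) = 15/4 + C2 - C1 = 3. Solving gives C1 = 5/4, C2 = 1/2.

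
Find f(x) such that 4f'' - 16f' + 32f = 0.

f = C1*cos(2*x)*exp(2*x) + C2*exp(2*x)*sin(2*x)

Divide through by 4: f'' - 4f' + 8f = 0.
Characteristic equation r² - 4r + 8 = 0 has discriminant (-4)² - 4·(8) = -16 < 0, so r = 2 ± 2i.
Hence f_h = C1*cos(2*x)*exp(2*x) + C2*exp(2*x)*sin(2*x).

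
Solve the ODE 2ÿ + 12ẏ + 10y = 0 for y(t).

Divide through by 2: y'' + 6y' + 5y = 0.
Characteristic equation r² + 6r + 5 = 0 factors as (r + 1)(r + 5) = 0, so r = -1, -5.
Hence y_h = C1*exp(-t) + C2*exp(-5*t).

y = C1*exp(-t) + C2*exp(-5*t)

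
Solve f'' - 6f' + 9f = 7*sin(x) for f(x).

f = 14*sin(x)/25 + 21*cos(x)/50 + C1*exp(3*x) + C2*x*exp(3*x)

Characteristic equation r² - 6r + 9 = 0 has discriminant (-6)² - 4·(9) = 0, so r = 3 is a repeated root.
Hence f_h = (C1 + C2*x)*exp(3*x).
Try f_p = A*cos(x) + B*sin(x). Substituting and equating the coefficients of cos(x) and sin(x) gives A = 21/50, B = 14/25, so f_p = 14*sin(x)/25 + 21*cos(x)/50.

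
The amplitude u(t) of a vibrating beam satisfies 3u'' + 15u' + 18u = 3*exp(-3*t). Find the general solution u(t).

u = C1*exp(-3*t) + C2*exp(-2*t) - t*exp(-3*t)

Divide through by 3: u'' + 5u' + 6u = exp(-3*t).
Characteristic equation r² + 5r + 6 = 0 factors as (r + 3)(r + 2) = 0, so r = -3, -2.
Hence u_h = C1*exp(-3*t) + C2*exp(-2*t).
Since exp(-3*t) solves the homogeneous equation (r = -3 is a root of multiplicity 1), multiply the trial by t. Try u_p = A*t*exp(-3*t). Substituting into the equation and dividing by exp(-3*t) gives A = -1, so u_p = -t*exp(-3*t).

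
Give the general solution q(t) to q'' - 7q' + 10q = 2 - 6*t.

q = -11/50 - 3*t/5 + C1*exp(2*t) + C2*exp(5*t)

Characteristic equation r² - 7r + 10 = 0 factors as (r - 2)(r - 5) = 0, so r = 2, 5.
Hence q_h = C1*exp(2*t) + C2*exp(5*t).
For the particular solution try q_p = A0 + A1*t. Substituting and matching coefficients of each power of t gives A0 = -11/50, A1 = -3/5, so q_p = -11/50 - 3*t/5.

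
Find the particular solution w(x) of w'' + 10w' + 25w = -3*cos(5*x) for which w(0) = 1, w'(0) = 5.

Characteristic equation r² + 10r + 25 = 0 has discriminant (10)² - 4·(25) = 0, so r = -5 is a repeated root.
Hence w_h = (C1 + C2*x)*exp(-5*x).
Try w_p = A*cos(5*x) + B*sin(5*x). Substituting and equating the coefficients of cos(5x) and sin(5x) gives A = 0, B = -3/50, so w_p = -3*sin(5*x)/50.
General solution: w = -3*sin(5*x)/50 + C1*exp(-5*x) + C2*x*exp(-5*x).
Apply the initial conditions: w(0) = C1 = 1 and w'(0) = -3/10 + C2 - 5*C1 = 5. Solving gives C1 = 1, C2 = 103/10.

w = -3*sin(5*x)/50 + 103*x*exp(-5*x)/10 + exp(-5*x)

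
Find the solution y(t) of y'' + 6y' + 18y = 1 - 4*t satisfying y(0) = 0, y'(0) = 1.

Characteristic equation r² + 6r + 18 = 0 has discriminant (6)² - 4·(18) = -36 < 0, so r = -3 ± 3i.
Hence y_h = C1*cos(3*t)*exp(-3*t) + C2*exp(-3*t)*sin(3*t).
For the particular solution try y_p = A0 + A1*t. Substituting and matching coefficients of each power of t gives A0 = 7/54, A1 = -2/9, so y_p = 7/54 - 2*t/9.
General solution: y = 7/54 - 2*t/9 + C1*cos(3*t)*exp(-3*t) + C2*exp(-3*t)*sin(3*t).
Apply the initial conditions: y(0) = 7/54 + C1 = 0 and y'(0) = -2/9 - 3*C1 + 3*C2 = 1. Solving gives C1 = -7/54, C2 = 5/18.

y = 7/54 - 2*t/9 - 7*cos(3*t)*exp(-3*t)/54 + 5*exp(-3*t)*sin(3*t)/18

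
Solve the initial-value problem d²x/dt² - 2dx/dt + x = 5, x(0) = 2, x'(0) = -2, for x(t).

Characteristic equation r² - 2r + 1 = 0 has discriminant (-2)² - 4·(1) = 0, so r = 1 is a repeated root.
Hence x_h = (C1 + C2*t)*exp(t).
For the particular solution try x_p = A0. Substituting and matching coefficients of each power of t gives A0 = 5, so x_p = 5.
General solution: x = 5 + C1*exp(t) + C2*t*exp(t).
Apply the initial conditions: x(0) = 5 + C1 = 2 and x'(0) = C1 + C2 = -2. Solving gives C1 = -3, C2 = 1.

x = 5 - 3*exp(t) + t*exp(t)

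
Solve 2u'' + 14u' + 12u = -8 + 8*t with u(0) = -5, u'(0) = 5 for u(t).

u = -13/9 - 17*exp(-t)/5 - 7*exp(-6*t)/45 + 2*t/3

Divide through by 2: u'' + 7u' + 6u = -4 + 4*t.
Characteristic equation r² + 7r + 6 = 0 factors as (r + 6)(r + 1) = 0, so r = -6, -1.
Hence u_h = C1*exp(-6*t) + C2*exp(-t).
For the particular solution try u_p = A0 + A1*t. Substituting and matching coefficients of each power of t gives A0 = -13/9, A1 = 2/3, so u_p = -13/9 + 2*t/3.
General solution: u = -13/9 + 2*t/3 + C1*exp(-6*t) + C2*exp(-t).
Apply the initial conditions: u(0) = -13/9 + C1 + C2 = -5 and u'(0) = 2/3 - C2 - 6*C1 = 5. Solving gives C1 = -7/45, C2 = -17/5.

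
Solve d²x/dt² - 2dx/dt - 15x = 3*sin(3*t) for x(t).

Characteristic equation r² - 2r - 15 = 0 factors as (r + 3)(r - 5) = 0, so r = -3, 5.
Hence x_h = C1*exp(-3*t) + C2*exp(5*t).
Try x_p = A*cos(3*t) + B*sin(3*t). Substituting and equating the coefficients of cos(3t) and sin(3t) gives A = 1/34, B = -2/17, so x_p = -2*sin(3*t)/17 + cos(3*t)/34.

x = -2*sin(3*t)/17 + cos(3*t)/34 + C1*exp(-3*t) + C2*exp(5*t)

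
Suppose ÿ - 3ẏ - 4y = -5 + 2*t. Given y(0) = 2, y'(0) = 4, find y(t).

y = 13/8 - 3*exp(-t)/5 - t/2 + 39*exp(4*t)/40

Characteristic equation r² - 3r - 4 = 0 factors as (r + 1)(r - 4) = 0, so r = -1, 4.
Hence y_h = C1*exp(-t) + C2*exp(4*t).
For the particular solution try y_p = A0 + A1*t. Substituting and matching coefficients of each power of t gives A0 = 13/8, A1 = -1/2, so y_p = 13/8 - t/2.
General solution: y = 13/8 - t/2 + C1*exp(-t) + C2*exp(4*t).
Apply the initial conditions: y(0) = 13/8 + C1 + C2 = 2 and y'(0) = -1/2 - C1 + 4*C2 = 4. Solving gives C1 = -3/5, C2 = 39/40.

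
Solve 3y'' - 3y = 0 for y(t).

Divide through by 3: y'' - y = 0.
Characteristic equation r² - 1 = 0 factors as (r + 1)(r - 1) = 0, so r = -1, 1.
Hence y_h = C1*exp(-t) + C2*exp(t).

y = C1*exp(-t) + C2*exp(t)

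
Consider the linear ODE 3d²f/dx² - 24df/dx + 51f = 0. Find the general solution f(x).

f = C1*cos(x)*exp(4*x) + C2*exp(4*x)*sin(x)

Divide through by 3: f'' - 8f' + 17f = 0.
Characteristic equation r² - 8r + 17 = 0 has discriminant (-8)² - 4·(17) = -4 < 0, so r = 4 ± i.
Hence f_h = C1*cos(x)*exp(4*x) + C2*exp(4*x)*sin(x).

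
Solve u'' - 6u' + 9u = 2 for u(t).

u = 2/9 + C1*exp(3*t) + C2*t*exp(3*t)

Characteristic equation r² - 6r + 9 = 0 has discriminant (-6)² - 4·(9) = 0, so r = 3 is a repeated root.
Hence u_h = (C1 + C2*t)*exp(3*t).
For the particular solution try u_p = A0. Substituting and matching coefficients of each power of t gives A0 = 2/9, so u_p = 2/9.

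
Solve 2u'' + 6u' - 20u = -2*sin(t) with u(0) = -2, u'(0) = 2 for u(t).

Divide through by 2: u'' + 3u' - 10u = -sin(t).
Characteristic equation r² + 3r - 10 = 0 factors as (r - 2)(r + 5) = 0, so r = 2, -5.
Hence u_h = C1*exp(2*t) + C2*exp(-5*t).
Try u_p = A*cos(t) + B*sin(t). Substituting and equating the coefficients of cos(t) and sin(t) gives A = 3/130, B = 11/130, so u_p = 3*cos(t)/130 + 11*sin(t)/130.
General solution: u = 3*cos(t)/130 + 11*sin(t)/130 + C1*exp(2*t) + C2*exp(-5*t).
Apply the initial conditions: u(0) = 3/130 + C1 + C2 = -2 and u'(0) = 11/130 - 5*C2 + 2*C1 = 2. Solving gives C1 = -41/35, C2 = -155/182.

u = -155*exp(-5*t)/182 - 41*exp(2*t)/35 + 3*cos(t)/130 + 11*sin(t)/130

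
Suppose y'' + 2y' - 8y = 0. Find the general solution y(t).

Characteristic equation r² + 2r - 8 = 0 factors as (r + 4)(r - 2) = 0, so r = -4, 2.
Hence y_h = C1*exp(-4*t) + C2*exp(2*t).

y = C1*exp(-4*t) + C2*exp(2*t)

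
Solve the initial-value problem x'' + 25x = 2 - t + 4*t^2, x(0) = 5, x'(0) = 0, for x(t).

Characteristic equation r² + 25 = 0 has discriminant (0)² - 4·(25) = -100 < 0, so r = ± 5i.
Hence x_h = C1*cos(5*t) + C2*sin(5*t).
For the particular solution try x_p = A0 + A1*t + A2*t^2. Substituting and matching coefficients of each power of t gives A0 = 42/625, A1 = -1/25, A2 = 4/25, so x_p = 42/625 - t/25 + 4*t^2/25.
General solution: x = 42/625 - t/25 + 4*t^2/25 + C1*cos(5*t) + C2*sin(5*t).
Apply the initial conditions: x(0) = 42/625 + C1 = 5 and x'(0) = -1/25 + 5*C2 = 0. Solving gives C1 = 3083/625, C2 = 1/125.

x = 42/625 - t/25 + sin(5*t)/125 + 4*t**2/25 + 3083*cos(5*t)/625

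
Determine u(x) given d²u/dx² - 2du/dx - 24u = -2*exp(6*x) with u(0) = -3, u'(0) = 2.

Characteristic equation r² - 2r - 24 = 0 factors as (r + 4)(r - 6) = 0, so r = -4, 6.
Hence u_h = C1*exp(-4*x) + C2*exp(6*x).
Since exp(6*x) solves the homogeneous equation (r = 6 is a root of multiplicity 1), multiply the trial by x. Try u_p = A*x*exp(6*x). Substituting into the equation and dividing by exp(6*x) gives A = -1/5, so u_p = -x*exp(6*x)/5.
General solution: u = C1*exp(-4*x) + C2*exp(6*x) - x*exp(6*x)/5.
Apply the initial conditions: u(0) = C1 + C2 = -3 and u'(0) = -1/5 - 4*C1 + 6*C2 = 2. Solving gives C1 = -101/50, C2 = -49/50.

u = -101*exp(-4*x)/50 - 49*exp(6*x)/50 - x*exp(6*x)/5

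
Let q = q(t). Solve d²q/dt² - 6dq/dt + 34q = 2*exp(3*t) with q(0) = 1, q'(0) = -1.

q = 2*exp(3*t)/25 - 4*exp(3*t)*sin(5*t)/5 + 23*cos(5*t)*exp(3*t)/25

Characteristic equation r² - 6r + 34 = 0 has discriminant (-6)² - 4·(34) = -100 < 0, so r = 3 ± 5i.
Hence q_h = C1*cos(5*t)*exp(3*t) + C2*exp(3*t)*sin(5*t).
Try q_p = A*exp(3*t). Substituting into the equation and dividing by exp(3*t) gives A = 2/25, so q_p = 2*exp(3*t)/25.
General solution: q = 2*exp(3*t)/25 + C1*cos(5*t)*exp(3*t) + C2*exp(3*t)*sin(5*t).
Apply the initial conditions: q(0) = 2/25 + C1 = 1 and q'(0) = 6/25 + 3*C1 + 5*C2 = -1. Solving gives C1 = 23/25, C2 = -4/5.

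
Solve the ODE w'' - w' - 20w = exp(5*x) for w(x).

w = C1*exp(5*x) + C2*exp(-4*x) + x*exp(5*x)/9

Characteristic equation r² - r - 20 = 0 factors as (r - 5)(r + 4) = 0, so r = 5, -4.
Hence w_h = C1*exp(5*x) + C2*exp(-4*x).
Since exp(5*x) solves the homogeneous equation (r = 5 is a root of multiplicity 1), multiply the trial by x. Try w_p = A*x*exp(5*x). Substituting into the equation and dividing by exp(5*x) gives A = 1/9, so w_p = x*exp(5*x)/9.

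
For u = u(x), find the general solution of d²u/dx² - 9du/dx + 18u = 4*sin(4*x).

u = 2*sin(4*x)/325 + 36*cos(4*x)/325 + C1*exp(6*x) + C2*exp(3*x)

Characteristic equation r² - 9r + 18 = 0 factors as (r - 6)(r - 3) = 0, so r = 6, 3.
Hence u_h = C1*exp(6*x) + C2*exp(3*x).
Try u_p = A*cos(4*x) + B*sin(4*x). Substituting and equating the coefficients of cos(4x) and sin(4x) gives A = 36/325, B = 2/325, so u_p = 2*sin(4*x)/325 + 36*cos(4*x)/325.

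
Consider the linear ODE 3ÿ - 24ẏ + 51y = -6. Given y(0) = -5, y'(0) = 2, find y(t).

y = -2/17 - 83*cos(t)*exp(4*t)/17 + 366*exp(4*t)*sin(t)/17

Divide through by 3: y'' - 8y' + 17y = -2.
Characteristic equation r² - 8r + 17 = 0 has discriminant (-8)² - 4·(17) = -4 < 0, so r = 4 ± i.
Hence y_h = C1*cos(t)*exp(4*t) + C2*exp(4*t)*sin(t).
For the particular solution try y_p = A0. Substituting and matching coefficients of each power of t gives A0 = -2/17, so y_p = -2/17.
General solution: y = -2/17 + C1*cos(t)*exp(4*t) + C2*exp(4*t)*sin(t).
Apply the initial conditions: y(0) = -2/17 + C1 = -5 and y'(0) = C2 + 4*C1 = 2. Solving gives C1 = -83/17, C2 = 366/17.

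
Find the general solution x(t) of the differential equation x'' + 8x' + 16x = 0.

Characteristic equation r² + 8r + 16 = 0 has discriminant (8)² - 4·(16) = 0, so r = -4 is a repeated root.
Hence x_h = (C1 + C2*t)*exp(-4*t).

x = C1*exp(-4*t) + C2*t*exp(-4*t)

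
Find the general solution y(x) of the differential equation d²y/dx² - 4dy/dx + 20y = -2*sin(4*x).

Characteristic equation r² - 4r + 20 = 0 has discriminant (-4)² - 4·(20) = -64 < 0, so r = 2 ± 4i.
Hence y_h = C1*cos(4*x)*exp(2*x) + C2*exp(2*x)*sin(4*x).
Try y_p = A*cos(4*x) + B*sin(4*x). Substituting and equating the coefficients of cos(4x) and sin(4x) gives A = -2/17, B = -1/34, so y_p = -2*cos(4*x)/17 - sin(4*x)/34.

y = -2*cos(4*x)/17 - sin(4*x)/34 + C1*cos(4*x)*exp(2*x) + C2*exp(2*x)*sin(4*x)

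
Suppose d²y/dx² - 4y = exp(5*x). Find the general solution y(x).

Characteristic equation r² - 4 = 0 factors as (r - 2)(r + 2) = 0, so r = 2, -2.
Hence y_h = C1*exp(2*x) + C2*exp(-2*x).
Try y_p = A*exp(5*x). Substituting into the equation and dividing by exp(5*x) gives A = 1/21, so y_p = exp(5*x)/21.

y = exp(5*x)/21 + C1*exp(2*x) + C2*exp(-2*x)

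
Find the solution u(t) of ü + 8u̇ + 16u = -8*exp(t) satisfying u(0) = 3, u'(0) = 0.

Characteristic equation r² + 8r + 16 = 0 has discriminant (8)² - 4·(16) = 0, so r = -4 is a repeated root.
Hence u_h = (C1 + C2*t)*exp(-4*t).
Try u_p = A*exp(t). Substituting into the equation and dividing by exp(t) gives A = -8/25, so u_p = -8*exp(t)/25.
General solution: u = -8*exp(t)/25 + C1*exp(-4*t) + C2*t*exp(-4*t).
Apply the initial conditions: u(0) = -8/25 + C1 = 3 and u'(0) = -8/25 + C2 - 4*C1 = 0. Solving gives C1 = 83/25, C2 = 68/5.

u = -8*exp(t)/25 + 83*exp(-4*t)/25 + 68*t*exp(-4*t)/5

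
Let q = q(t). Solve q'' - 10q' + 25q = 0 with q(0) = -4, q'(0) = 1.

q = -4*exp(5*t) + 21*t*exp(5*t)

Characteristic equation r² - 10r + 25 = 0 has discriminant (-10)² - 4·(25) = 0, so r = 5 is a repeated root.
Hence q_h = (C1 + C2*t)*exp(5*t).
Apply the initial conditions: q(0) = C1 = -4 and q'(0) = C2 + 5*C1 = 1. Solving gives C1 = -4, C2 = 21.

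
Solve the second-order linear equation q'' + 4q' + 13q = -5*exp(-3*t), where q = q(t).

Characteristic equation r² + 4r + 13 = 0 has discriminant (4)² - 4·(13) = -36 < 0, so r = -2 ± 3i.
Hence q_h = C1*cos(3*t)*exp(-2*t) + C2*exp(-2*t)*sin(3*t).
Try q_p = A*exp(-3*t). Substituting into the equation and dividing by exp(-3*t) gives A = -1/2, so q_p = -exp(-3*t)/2.

q = -exp(-3*t)/2 + C1*cos(3*t)*exp(-2*t) + C2*exp(-2*t)*sin(3*t)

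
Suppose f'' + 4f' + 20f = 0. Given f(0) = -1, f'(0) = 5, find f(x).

Characteristic equation r² + 4r + 20 = 0 has discriminant (4)² - 4·(20) = -64 < 0, so r = -2 ± 4i.
Hence f_h = C1*cos(4*x)*exp(-2*x) + C2*exp(-2*x)*sin(4*x).
Apply the initial conditions: f(0) = C1 = -1 and f'(0) = -2*C1 + 4*C2 = 5. Solving gives C1 = -1, C2 = 3/4.

f = -cos(4*x)*exp(-2*x) + 3*exp(-2*x)*sin(4*x)/4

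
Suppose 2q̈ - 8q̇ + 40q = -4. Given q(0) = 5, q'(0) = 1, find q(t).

q = -1/10 - 23*exp(2*t)*sin(4*t)/10 + 51*cos(4*t)*exp(2*t)/10

Divide through by 2: q'' - 4q' + 20q = -2.
Characteristic equation r² - 4r + 20 = 0 has discriminant (-4)² - 4·(20) = -64 < 0, so r = 2 ± 4i.
Hence q_h = C1*cos(4*t)*exp(2*t) + C2*exp(2*t)*sin(4*t).
For the particular solution try q_p = A0. Substituting and matching coefficients of each power of t gives A0 = -1/10, so q_p = -1/10.
General solution: q = -1/10 + C1*cos(4*t)*exp(2*t) + C2*exp(2*t)*sin(4*t).
Apply the initial conditions: q(0) = -1/10 + C1 = 5 and q'(0) = 2*C1 + 4*C2 = 1. Solving gives C1 = 51/10, C2 = -23/10.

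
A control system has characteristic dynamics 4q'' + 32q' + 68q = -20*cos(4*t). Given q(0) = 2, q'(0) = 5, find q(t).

Divide through by 4: q'' + 8q' + 17q = -5*cos(4*t).
Characteristic equation r² + 8r + 17 = 0 has discriminant (8)² - 4·(17) = -4 < 0, so r = -4 ± i.
Hence q_h = C1*cos(t)*exp(-4*t) + C2*exp(-4*t)*sin(t).
Try q_p = A*cos(4*t) + B*sin(4*t). Substituting and equating the coefficients of cos(4t) and sin(4t) gives A = -1/205, B = -32/205, so q_p = -32*sin(4*t)/205 - cos(4*t)/205.
General solution: q = -32*sin(4*t)/205 - cos(4*t)/205 + C1*cos(t)*exp(-4*t) + C2*exp(-4*t)*sin(t).
Apply the initial conditions: q(0) = -1/205 + C1 = 2 and q'(0) = -128/205 + C2 - 4*C1 = 5. Solving gives C1 = 411/205, C2 = 2797/205.

q = -32*sin(4*t)/205 - cos(4*t)/205 + 411*cos(t)*exp(-4*t)/205 + 2797*exp(-4*t)*sin(t)/205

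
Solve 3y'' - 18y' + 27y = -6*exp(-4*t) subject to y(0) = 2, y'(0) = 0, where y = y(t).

y = -2*exp(-4*t)/49 + 100*exp(3*t)/49 - 44*t*exp(3*t)/7

Divide through by 3: y'' - 6y' + 9y = -2*exp(-4*t).
Characteristic equation r² - 6r + 9 = 0 has discriminant (-6)² - 4·(9) = 0, so r = 3 is a repeated root.
Hence y_h = (C1 + C2*t)*exp(3*t).
Try y_p = A*exp(-4*t). Substituting into the equation and dividing by exp(-4*t) gives A = -2/49, so y_p = -2*exp(-4*t)/49.
General solution: y = -2*exp(-4*t)/49 + C1*exp(3*t) + C2*t*exp(3*t).
Apply the initial conditions: y(0) = -2/49 + C1 = 2 and y'(0) = 8/49 + C2 + 3*C1 = 0. Solving gives C1 = 100/49, C2 = -44/7.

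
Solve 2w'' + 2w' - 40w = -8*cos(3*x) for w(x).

w = -6*sin(3*x)/425 + 58*cos(3*x)/425 + C1*exp(-5*x) + C2*exp(4*x)

Divide through by 2: w'' + w' - 20w = -4*cos(3*x).
Characteristic equation r² + r - 20 = 0 factors as (r + 5)(r - 4) = 0, so r = -5, 4.
Hence w_h = C1*exp(-5*x) + C2*exp(4*x).
Try w_p = A*cos(3*x) + B*sin(3*x). Substituting and equating the coefficients of cos(3x) and sin(3x) gives A = 58/425, B = -6/425, so w_p = -6*sin(3*x)/425 + 58*cos(3*x)/425.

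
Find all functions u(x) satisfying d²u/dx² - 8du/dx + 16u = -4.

Characteristic equation r² - 8r + 16 = 0 has discriminant (-8)² - 4·(16) = 0, so r = 4 is a repeated root.
Hence u_h = (C1 + C2*x)*exp(4*x).
For the particular solution try u_p = A0. Substituting and matching coefficients of each power of x gives A0 = -1/4, so u_p = -1/4.

u = -1/4 + C1*exp(4*x) + C2*x*exp(4*x)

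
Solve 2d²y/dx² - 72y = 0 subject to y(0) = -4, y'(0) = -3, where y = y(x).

y = -9*exp(6*x)/4 - 7*exp(-6*x)/4

Divide through by 2: y'' - 36y = 0.
Characteristic equation r² - 36 = 0 factors as (r - 6)(r + 6) = 0, so r = 6, -6.
Hence y_h = C1*exp(6*x) + C2*exp(-6*x).
Apply the initial conditions: y(0) = C1 + C2 = -4 and y'(0) = -6*C2 + 6*C1 = -3. Solving gives C1 = -9/4, C2 = -7/4.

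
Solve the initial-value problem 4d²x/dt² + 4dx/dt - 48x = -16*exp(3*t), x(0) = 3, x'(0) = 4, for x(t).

Divide through by 4: x'' + x' - 12x = -4*exp(3*t).
Characteristic equation r² + r - 12 = 0 factors as (r - 3)(r + 4) = 0, so r = 3, -4.
Hence x_h = C1*exp(3*t) + C2*exp(-4*t).
Since exp(3*t) solves the homogeneous equation (r = 3 is a root of multiplicity 1), multiply the trial by t. Try x_p = A*t*exp(3*t). Substituting into the equation and dividing by exp(3*t) gives A = -4/7, so x_p = -4*t*exp(3*t)/7.
General solution: x = C1*exp(3*t) + C2*exp(-4*t) - 4*t*exp(3*t)/7.
Apply the initial conditions: x(0) = C1 + C2 = 3 and x'(0) = -4/7 - 4*C2 + 3*C1 = 4. Solving gives C1 = 116/49, C2 = 31/49.

x = 31*exp(-4*t)/49 + 116*exp(3*t)/49 - 4*t*exp(3*t)/7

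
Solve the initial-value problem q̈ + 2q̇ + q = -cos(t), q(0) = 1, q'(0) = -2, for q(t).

Characteristic equation r² + 2r + 1 = 0 has discriminant (2)² - 4·(1) = 0, so r = -1 is a repeated root.
Hence q_h = (C1 + C2*t)*exp(-t).
Try q_p = A*cos(t) + B*sin(t). Substituting and equating the coefficients of cos(t) and sin(t) gives A = 0, B = -1/2, so q_p = -sin(t)/2.
General solution: q = -sin(t)/2 + C1*exp(-t) + C2*t*exp(-t).
Apply the initial conditions: q(0) = C1 = 1 and q'(0) = -1/2 + C2 - C1 = -2. Solving gives C1 = 1, C2 = -1/2.

q = -sin(t)/2 - t*exp(-t)/2 + exp(-t)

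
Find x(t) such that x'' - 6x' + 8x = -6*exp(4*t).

Characteristic equation r² - 6r + 8 = 0 factors as (r - 2)(r - 4) = 0, so r = 2, 4.
Hence x_h = C1*exp(2*t) + C2*exp(4*t).
Since exp(4*t) solves the homogeneous equation (r = 4 is a root of multiplicity 1), multiply the trial by t. Try x_p = A*t*exp(4*t). Substituting into the equation and dividing by exp(4*t) gives A = -3, so x_p = -3*t*exp(4*t).

x = C1*exp(2*t) + C2*exp(4*t) - 3*t*exp(4*t)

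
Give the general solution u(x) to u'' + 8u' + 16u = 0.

Characteristic equation r² + 8r + 16 = 0 has discriminant (8)² - 4·(16) = 0, so r = -4 is a repeated root.
Hence u_h = (C1 + C2*x)*exp(-4*x).

u = C1*exp(-4*x) + C2*x*exp(-4*x)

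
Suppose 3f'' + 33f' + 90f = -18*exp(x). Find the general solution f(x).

f = -exp(x)/7 + C1*exp(-6*x) + C2*exp(-5*x)

Divide through by 3: f'' + 11f' + 30f = -6*exp(x).
Characteristic equation r² + 11r + 30 = 0 factors as (r + 6)(r + 5) = 0, so r = -6, -5.
Hence f_h = C1*exp(-6*x) + C2*exp(-5*x).
Try f_p = A*exp(x). Substituting into the equation and dividing by exp(x) gives A = -1/7, so f_p = -exp(x)/7.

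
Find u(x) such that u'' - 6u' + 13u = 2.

Characteristic equation r² - 6r + 13 = 0 has discriminant (-6)² - 4·(13) = -16 < 0, so r = 3 ± 2i.
Hence u_h = C1*cos(2*x)*exp(3*x) + C2*exp(3*x)*sin(2*x).
For the particular solution try u_p = A0. Substituting and matching coefficients of each power of x gives A0 = 2/13, so u_p = 2/13.

u = 2/13 + C1*cos(2*x)*exp(3*x) + C2*exp(3*x)*sin(2*x)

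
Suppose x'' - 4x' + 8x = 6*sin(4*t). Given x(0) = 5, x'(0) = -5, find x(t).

x = -3*sin(4*t)/20 + 3*cos(4*t)/10 - 69*exp(2*t)*sin(2*t)/10 + 47*cos(2*t)*exp(2*t)/10

Characteristic equation r² - 4r + 8 = 0 has discriminant (-4)² - 4·(8) = -16 < 0, so r = 2 ± 2i.
Hence x_h = C1*cos(2*t)*exp(2*t) + C2*exp(2*t)*sin(2*t).
Try x_p = A*cos(4*t) + B*sin(4*t). Substituting and equating the coefficients of cos(4t) and sin(4t) gives A = 3/10, B = -3/20, so x_p = -3*sin(4*t)/20 + 3*cos(4*t)/10.
General solution: x = -3*sin(4*t)/20 + 3*cos(4*t)/10 + C1*cos(2*t)*exp(2*t) + C2*exp(2*t)*sin(2*t).
Apply the initial conditions: x(0) = 3/10 + C1 = 5 and x'(0) = -3/5 + 2*C1 + 2*C2 = -5. Solving gives C1 = 47/10, C2 = -69/10.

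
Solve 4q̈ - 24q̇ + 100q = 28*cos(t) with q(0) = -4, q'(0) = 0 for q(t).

Divide through by 4: q'' - 6q' + 25q = 7*cos(t).
Characteristic equation r² - 6r + 25 = 0 has discriminant (-6)² - 4·(25) = -64 < 0, so r = 3 ± 4i.
Hence q_h = C1*cos(4*t)*exp(3*t) + C2*exp(3*t)*sin(4*t).
Try q_p = A*cos(t) + B*sin(t). Substituting and equating the coefficients of cos(t) and sin(t) gives A = 14/51, B = -7/102, so q_p = -7*sin(t)/102 + 14*cos(t)/51.
General solution: q = -7*sin(t)/102 + 14*cos(t)/51 + C1*cos(4*t)*exp(3*t) + C2*exp(3*t)*sin(4*t).
Apply the initial conditions: q(0) = 14/51 + C1 = -4 and q'(0) = -7/102 + 3*C1 + 4*C2 = 0. Solving gives C1 = -218/51, C2 = 1315/408.

q = -7*sin(t)/102 + 14*cos(t)/51 - 218*cos(4*t)*exp(3*t)/51 + 1315*exp(3*t)*sin(4*t)/408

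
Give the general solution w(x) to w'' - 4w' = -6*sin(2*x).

Characteristic equation r² - 4r = 0 factors as (r - 4)r = 0, so r = 4, 0.
Hence w_h = C1*exp(4*x) + C2.
Try w_p = A*cos(2*x) + B*sin(2*x). Substituting and equating the coefficients of cos(2x) and sin(2x) gives A = -3/5, B = 3/10, so w_p = -3*cos(2*x)/5 + 3*sin(2*x)/10.

w = C2 - 3*cos(2*x)/5 + 3*sin(2*x)/10 + C1*exp(4*x)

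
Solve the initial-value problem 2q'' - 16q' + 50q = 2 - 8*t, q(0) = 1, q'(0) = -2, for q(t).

q = -7/625 - 4*t/25 - 1226*exp(4*t)*sin(3*t)/625 + 632*cos(3*t)*exp(4*t)/625

Divide through by 2: q'' - 8q' + 25q = 1 - 4*t.
Characteristic equation r² - 8r + 25 = 0 has discriminant (-8)² - 4·(25) = -36 < 0, so r = 4 ± 3i.
Hence q_h = C1*cos(3*t)*exp(4*t) + C2*exp(4*t)*sin(3*t).
For the particular solution try q_p = A0 + A1*t. Substituting and matching coefficients of each power of t gives A0 = -7/625, A1 = -4/25, so q_p = -7/625 - 4*t/25.
General solution: q = -7/625 - 4*t/25 + C1*cos(3*t)*exp(4*t) + C2*exp(4*t)*sin(3*t).
Apply the initial conditions: q(0) = -7/625 + C1 = 1 and q'(0) = -4/25 + 3*C2 + 4*C1 = -2. Solving gives C1 = 632/625, C2 = -1226/625.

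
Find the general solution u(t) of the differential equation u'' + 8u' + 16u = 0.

Characteristic equation r² + 8r + 16 = 0 has discriminant (8)² - 4·(16) = 0, so r = -4 is a repeated root.
Hence u_h = (C1 + C2*t)*exp(-4*t).

u = C1*exp(-4*t) + C2*t*exp(-4*t)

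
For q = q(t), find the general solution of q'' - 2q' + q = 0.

q = C1*exp(t) + C2*t*exp(t)

Characteristic equation r² - 2r + 1 = 0 has discriminant (-2)² - 4·(1) = 0, so r = 1 is a repeated root.
Hence q_h = (C1 + C2*t)*exp(t).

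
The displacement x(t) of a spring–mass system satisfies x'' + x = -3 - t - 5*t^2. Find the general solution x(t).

Characteristic equation r² + 1 = 0 has discriminant (0)² - 4·(1) = -4 < 0, so r = ± i.
Hence x_h = C1*cos(t) + C2*sin(t).
For the particular solution try x_p = A0 + A1*t + A2*t^2. Substituting and matching coefficients of each power of t gives A0 = 7, A1 = -1, A2 = -5, so x_p = 7 - t - 5*t^2.

x = 7 - t - 5*t**2 + C1*cos(t) + C2*sin(t)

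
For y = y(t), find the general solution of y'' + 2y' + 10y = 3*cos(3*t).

y = 3*cos(3*t)/37 + 18*sin(3*t)/37 + C1*cos(3*t)*exp(-t) + C2*exp(-t)*sin(3*t)

Characteristic equation r² + 2r + 10 = 0 has discriminant (2)² - 4·(10) = -36 < 0, so r = -1 ± 3i.
Hence y_h = C1*cos(3*t)*exp(-t) + C2*exp(-t)*sin(3*t).
Try y_p = A*cos(3*t) + B*sin(3*t). Substituting and equating the coefficients of cos(3t) and sin(3t) gives A = 3/37, B = 18/37, so y_p = 3*cos(3*t)/37 + 18*sin(3*t)/37.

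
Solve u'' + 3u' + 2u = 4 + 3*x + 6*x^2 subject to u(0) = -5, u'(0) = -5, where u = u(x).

Characteristic equation r² + 3r + 2 = 0 factors as (r + 2)(r + 1) = 0, so r = -2, -1.
Hence u_h = C1*exp(-2*x) + C2*exp(-x).
For the particular solution try u_p = A0 + A1*x + A2*x^2. Substituting and matching coefficients of each power of x gives A0 = 41/4, A1 = -15/2, A2 = 3, so u_p = 41/4 + 3*x^2 - 15*x/2.
General solution: u = 41/4 + 3*x^2 - 15*x/2 + C1*exp(-2*x) + C2*exp(-x).
Apply the initial conditions: u(0) = 41/4 + C1 + C2 = -5 and u'(0) = -15/2 - C2 - 2*C1 = -5. Solving gives C1 = 51/4, C2 = -28.

u = 41/4 - 28*exp(-x) + 3*x**2 - 15*x/2 + 51*exp(-2*x)/4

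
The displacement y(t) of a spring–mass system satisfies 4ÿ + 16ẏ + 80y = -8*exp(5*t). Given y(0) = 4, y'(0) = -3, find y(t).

y = -2*exp(5*t)/65 + 262*cos(4*t)*exp(-2*t)/65 + 339*exp(-2*t)*sin(4*t)/260

Divide through by 4: y'' + 4y' + 20y = -2*exp(5*t).
Characteristic equation r² + 4r + 20 = 0 has discriminant (4)² - 4·(20) = -64 < 0, so r = -2 ± 4i.
Hence y_h = C1*cos(4*t)*exp(-2*t) + C2*exp(-2*t)*sin(4*t).
Try y_p = A*exp(5*t). Substituting into the equation and dividing by exp(5*t) gives A = -2/65, so y_p = -2*exp(5*t)/65.
General solution: y = -2*exp(5*t)/65 + C1*cos(4*t)*exp(-2*t) + C2*exp(-2*t)*sin(4*t).
Apply the initial conditions: y(0) = -2/65 + C1 = 4 and y'(0) = -2/13 - 2*C1 + 4*C2 = -3. Solving gives C1 = 262/65, C2 = 339/260.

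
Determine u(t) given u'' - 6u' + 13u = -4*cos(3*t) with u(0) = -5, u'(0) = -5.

Characteristic equation r² - 6r + 13 = 0 has discriminant (-6)² - 4·(13) = -16 < 0, so r = 3 ± 2i.
Hence u_h = C1*cos(2*t)*exp(3*t) + C2*exp(3*t)*sin(2*t).
Try u_p = A*cos(3*t) + B*sin(3*t). Substituting and equating the coefficients of cos(3t) and sin(3t) gives A = -4/85, B = 18/85, so u_p = -4*cos(3*t)/85 + 18*sin(3*t)/85.
General solution: u = -4*cos(3*t)/85 + 18*sin(3*t)/85 + C1*cos(2*t)*exp(3*t) + C2*exp(3*t)*sin(2*t).
Apply the initial conditions: u(0) = -4/85 + C1 = -5 and u'(0) = 54/85 + 2*C2 + 3*C1 = -5. Solving gives C1 = -421/85, C2 = 392/85.

u = -4*cos(3*t)/85 + 18*sin(3*t)/85 - 421*cos(2*t)*exp(3*t)/85 + 392*exp(3*t)*sin(2*t)/85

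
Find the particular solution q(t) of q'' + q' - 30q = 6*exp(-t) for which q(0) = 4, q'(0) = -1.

q = -exp(-t)/5 + 24*exp(5*t)/11 + 111*exp(-6*t)/55

Characteristic equation r² + r - 30 = 0 factors as (r + 6)(r - 5) = 0, so r = -6, 5.
Hence q_h = C1*exp(-6*t) + C2*exp(5*t).
Try q_p = A*exp(-t). Substituting into the equation and dividing by exp(-t) gives A = -1/5, so q_p = -exp(-t)/5.
General solution: q = -exp(-t)/5 + C1*exp(-6*t) + C2*exp(5*t).
Apply the initial conditions: q(0) = -1/5 + C1 + C2 = 4 and q'(0) = 1/5 - 6*C1 + 5*C2 = -1. Solving gives C1 = 111/55, C2 = 24/11.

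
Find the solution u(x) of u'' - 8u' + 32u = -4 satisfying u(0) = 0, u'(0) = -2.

Characteristic equation r² - 8r + 32 = 0 has discriminant (-8)² - 4·(32) = -64 < 0, so r = 4 ± 4i.
Hence u_h = C1*cos(4*x)*exp(4*x) + C2*exp(4*x)*sin(4*x).
For the particular solution try u_p = A0. Substituting and matching coefficients of each power of x gives A0 = -1/8, so u_p = -1/8.
General solution: u = -1/8 + C1*cos(4*x)*exp(4*x) + C2*exp(4*x)*sin(4*x).
Apply the initial conditions: u(0) = -1/8 + C1 = 0 and u'(0) = 4*C1 + 4*C2 = -2. Solving gives C1 = 1/8, C2 = -5/8.

u = -1/8 - 5*exp(4*x)*sin(4*x)/8 + cos(4*x)*exp(4*x)/8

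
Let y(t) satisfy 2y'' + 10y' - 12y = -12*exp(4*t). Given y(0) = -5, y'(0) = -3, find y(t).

y = -31*exp(t)/7 - 13*exp(-6*t)/35 - exp(4*t)/5

Divide through by 2: y'' + 5y' - 6y = -6*exp(4*t).
Characteristic equation r² + 5r - 6 = 0 factors as (r + 6)(r - 1) = 0, so r = -6, 1.
Hence y_h = C1*exp(-6*t) + C2*exp(t).
Try y_p = A*exp(4*t). Substituting into the equation and dividing by exp(4*t) gives A = -1/5, so y_p = -exp(4*t)/5.
General solution: y = -exp(4*t)/5 + C1*exp(-6*t) + C2*exp(t).
Apply the initial conditions: y(0) = -1/5 + C1 + C2 = -5 and y'(0) = -4/5 + C2 - 6*C1 = -3. Solving gives C1 = -13/35, C2 = -31/7.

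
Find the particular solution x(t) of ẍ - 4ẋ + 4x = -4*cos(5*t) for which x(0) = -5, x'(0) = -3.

x = -4289*exp(2*t)/841 + 80*sin(5*t)/841 + 84*cos(5*t)/841 + 195*t*exp(2*t)/29

Characteristic equation r² - 4r + 4 = 0 has discriminant (-4)² - 4·(4) = 0, so r = 2 is a repeated root.
Hence x_h = (C1 + C2*t)*exp(2*t).
Try x_p = A*cos(5*t) + B*sin(5*t). Substituting and equating the coefficients of cos(5t) and sin(5t) gives A = 84/841, B = 80/841, so x_p = 80*sin(5*t)/841 + 84*cos(5*t)/841.
General solution: x = 80*sin(5*t)/841 + 84*cos(5*t)/841 + C1*exp(2*t) + C2*t*exp(2*t).
Apply the initial conditions: x(0) = 84/841 + C1 = -5 and x'(0) = 400/841 + C2 + 2*C1 = -3. Solving gives C1 = -4289/841, C2 = 195/29.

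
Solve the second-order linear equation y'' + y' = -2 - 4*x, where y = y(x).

y = C2 - 2*x**2 + 2*x + C1*exp(-x)

Characteristic equation r² + r = 0 factors as (r + 1)r = 0, so r = -1, 0.
Hence y_h = C1*exp(-x) + C2.
Since 0 is a characteristic root (multiplicity 1), multiply the polynomial trial by x: try y_p = x*(A0 + A1*x). Substituting and matching coefficients of each power of x gives A0 = 2, A1 = -2, so y_p = -2*x^2 + 2*x.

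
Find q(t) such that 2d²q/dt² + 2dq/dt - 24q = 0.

q = C1*exp(3*t) + C2*exp(-4*t)

Divide through by 2: q'' + q' - 12q = 0.
Characteristic equation r² + r - 12 = 0 factors as (r - 3)(r + 4) = 0, so r = 3, -4.
Hence q_h = C1*exp(3*t) + C2*exp(-4*t).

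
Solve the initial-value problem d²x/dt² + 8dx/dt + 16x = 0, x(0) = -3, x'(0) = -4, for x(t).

x = -3*exp(-4*t) - 16*t*exp(-4*t)

Characteristic equation r² + 8r + 16 = 0 has discriminant (8)² - 4·(16) = 0, so r = -4 is a repeated root.
Hence x_h = (C1 + C2*t)*exp(-4*t).
Apply the initial conditions: x(0) = C1 = -3 and x'(0) = C2 - 4*C1 = -4. Solving gives C1 = -3, C2 = -16.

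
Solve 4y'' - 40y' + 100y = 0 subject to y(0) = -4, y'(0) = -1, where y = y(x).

Divide through by 4: y'' - 10y' + 25y = 0.
Characteristic equation r² - 10r + 25 = 0 has discriminant (-10)² - 4·(25) = 0, so r = 5 is a repeated root.
Hence y_h = (C1 + C2*x)*exp(5*x).
Apply the initial conditions: y(0) = C1 = -4 and y'(0) = C2 + 5*C1 = -1. Solving gives C1 = -4, C2 = 19.

y = -4*exp(5*x) + 19*x*exp(5*x)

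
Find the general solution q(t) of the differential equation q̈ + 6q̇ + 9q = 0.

Characteristic equation r² + 6r + 9 = 0 has discriminant (6)² - 4·(9) = 0, so r = -3 is a repeated root.
Hence q_h = (C1 + C2*t)*exp(-3*t).

q = C1*exp(-3*t) + C2*t*exp(-3*t)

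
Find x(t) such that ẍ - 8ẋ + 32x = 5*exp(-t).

Characteristic equation r² - 8r + 32 = 0 has discriminant (-8)² - 4·(32) = -64 < 0, so r = 4 ± 4i.
Hence x_h = C1*cos(4*t)*exp(4*t) + C2*exp(4*t)*sin(4*t).
Try x_p = A*exp(-t). Substituting into the equation and dividing by exp(-t) gives A = 5/41, so x_p = 5*exp(-t)/41.

x = 5*exp(-t)/41 + C1*cos(4*t)*exp(4*t) + C2*exp(4*t)*sin(4*t)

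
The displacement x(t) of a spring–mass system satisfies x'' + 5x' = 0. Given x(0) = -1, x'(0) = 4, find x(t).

x = -1/5 - 4*exp(-5*t)/5

Characteristic equation r² + 5r = 0 factors as (r + 5)r = 0, so r = -5, 0.
Hence x_h = C1*exp(-5*t) + C2.
Apply the initial conditions: x(0) = C1 + C2 = -1 and x'(0) = -5*C1 = 4. Solving gives C1 = -4/5, C2 = -1/5.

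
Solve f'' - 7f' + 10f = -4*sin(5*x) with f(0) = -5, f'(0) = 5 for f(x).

Characteristic equation r² - 7r + 10 = 0 factors as (r - 2)(r - 5) = 0, so r = 2, 5.
Hence f_h = C1*exp(2*x) + C2*exp(5*x).
Try f_p = A*cos(5*x) + B*sin(5*x). Substituting and equating the coefficients of cos(5x) and sin(5x) gives A = -14/145, B = 6/145, so f_p = -14*cos(5*x)/145 + 6*sin(5*x)/145.
General solution: f = -14*cos(5*x)/145 + 6*sin(5*x)/145 + C1*exp(2*x) + C2*exp(5*x).
Apply the initial conditions: f(0) = -14/145 + C1 + C2 = -5 and f'(0) = 6/29 + 2*C1 + 5*C2 = 5. Solving gives C1 = -850/87, C2 = 73/15.

f = -850*exp(2*x)/87 - 14*cos(5*x)/145 + 6*sin(5*x)/145 + 73*exp(5*x)/15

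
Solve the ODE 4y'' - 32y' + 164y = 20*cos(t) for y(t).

y = -5*sin(t)/208 + 25*cos(t)/208 + C1*cos(5*t)*exp(4*t) + C2*exp(4*t)*sin(5*t)

Divide through by 4: y'' - 8y' + 41y = 5*cos(t).
Characteristic equation r² - 8r + 41 = 0 has discriminant (-8)² - 4·(41) = -100 < 0, so r = 4 ± 5i.
Hence y_h = C1*cos(5*t)*exp(4*t) + C2*exp(4*t)*sin(5*t).
Try y_p = A*cos(t) + B*sin(t). Substituting and equating the coefficients of cos(t) and sin(t) gives A = 25/208, B = -5/208, so y_p = -5*sin(t)/208 + 25*cos(t)/208.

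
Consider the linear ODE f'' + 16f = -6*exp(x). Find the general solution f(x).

Characteristic equation r² + 16 = 0 has discriminant (0)² - 4·(16) = -64 < 0, so r = ± 4i.
Hence f_h = C1*cos(4*x) + C2*sin(4*x).
Try f_p = A*exp(x). Substituting into the equation and dividing by exp(x) gives A = -6/17, so f_p = -6*exp(x)/17.

f = -6*exp(x)/17 + C1*cos(4*x) + C2*sin(4*x)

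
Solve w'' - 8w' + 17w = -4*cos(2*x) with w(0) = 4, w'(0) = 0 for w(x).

Characteristic equation r² - 8r + 17 = 0 has discriminant (-8)² - 4·(17) = -4 < 0, so r = 4 ± i.
Hence w_h = C1*cos(x)*exp(4*x) + C2*exp(4*x)*sin(x).
Try w_p = A*cos(2*x) + B*sin(2*x). Substituting and equating the coefficients of cos(2x) and sin(2x) gives A = -52/425, B = 64/425, so w_p = -52*cos(2*x)/425 + 64*sin(2*x)/425.
General solution: w = -52*cos(2*x)/425 + 64*sin(2*x)/425 + C1*cos(x)*exp(4*x) + C2*exp(4*x)*sin(x).
Apply the initial conditions: w(0) = -52/425 + C1 = 4 and w'(0) = 128/425 + C2 + 4*C1 = 0. Solving gives C1 = 1752/425, C2 = -7136/425.

w = -52*cos(2*x)/425 + 64*sin(2*x)/425 - 7136*exp(4*x)*sin(x)/425 + 1752*cos(x)*exp(4*x)/425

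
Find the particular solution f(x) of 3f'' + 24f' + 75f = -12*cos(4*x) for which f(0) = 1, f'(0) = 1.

Divide through by 3: f'' + 8f' + 25f = -4*cos(4*x).
Characteristic equation r² + 8r + 25 = 0 has discriminant (8)² - 4·(25) = -36 < 0, so r = -4 ± 3i.
Hence f_h = C1*cos(3*x)*exp(-4*x) + C2*exp(-4*x)*sin(3*x).
Try f_p = A*cos(4*x) + B*sin(4*x). Substituting and equating the coefficients of cos(4x) and sin(4x) gives A = -36/1105, B = -128/1105, so f_p = -128*sin(4*x)/1105 - 36*cos(4*x)/1105.
General solution: f = -128*sin(4*x)/1105 - 36*cos(4*x)/1105 + C1*cos(3*x)*exp(-4*x) + C2*exp(-4*x)*sin(3*x).
Apply the initial conditions: f(0) = -36/1105 + C1 = 1 and f'(0) = -512/1105 - 4*C1 + 3*C2 = 1. Solving gives C1 = 1141/1105, C2 = 6181/3315.

f = -128*sin(4*x)/1105 - 36*cos(4*x)/1105 + 1141*cos(3*x)*exp(-4*x)/1105 + 6181*exp(-4*x)*sin(3*x)/3315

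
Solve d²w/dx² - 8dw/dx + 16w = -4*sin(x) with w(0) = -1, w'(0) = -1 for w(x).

w = -257*exp(4*x)/289 - 60*sin(x)/289 - 32*cos(x)/289 + 47*x*exp(4*x)/17

Characteristic equation r² - 8r + 16 = 0 has discriminant (-8)² - 4·(16) = 0, so r = 4 is a repeated root.
Hence w_h = (C1 + C2*x)*exp(4*x).
Try w_p = A*cos(x) + B*sin(x). Substituting and equating the coefficients of cos(x) and sin(x) gives A = -32/289, B = -60/289, so w_p = -60*sin(x)/289 - 32*cos(x)/289.
General solution: w = -60*sin(x)/289 - 32*cos(x)/289 + C1*exp(4*x) + C2*x*exp(4*x).
Apply the initial conditions: w(0) = -32/289 + C1 = -1 and w'(0) = -60/289 + C2 + 4*C1 = -1. Solving gives C1 = -257/289, C2 = 47/17.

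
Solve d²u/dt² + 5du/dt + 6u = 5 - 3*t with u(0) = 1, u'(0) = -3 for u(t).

Characteristic equation r² + 5r + 6 = 0 factors as (r + 3)(r + 2) = 0, so r = -3, -2.
Hence u_h = C1*exp(-3*t) + C2*exp(-2*t).
For the particular solution try u_p = A0 + A1*t. Substituting and matching coefficients of each power of t gives A0 = 5/4, A1 = -1/2, so u_p = 5/4 - t/2.
General solution: u = 5/4 - t/2 + C1*exp(-3*t) + C2*exp(-2*t).
Apply the initial conditions: u(0) = 5/4 + C1 + C2 = 1 and u'(0) = -1/2 - 3*C1 - 2*C2 = -3. Solving gives C1 = 3, C2 = -13/4.

u = 5/4 + 3*exp(-3*t) - 13*exp(-2*t)/4 - t/2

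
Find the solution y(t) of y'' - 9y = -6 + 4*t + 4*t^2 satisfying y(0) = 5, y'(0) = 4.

Characteristic equation r² - 9 = 0 factors as (r - 3)(r + 3) = 0, so r = 3, -3.
Hence y_h = C1*exp(3*t) + C2*exp(-3*t).
For the particular solution try y_p = A0 + A1*t + A2*t^2. Substituting and matching coefficients of each power of t gives A0 = 46/81, A1 = -4/9, A2 = -4/9, so y_p = 46/81 - 4*t/9 - 4*t^2/9.
General solution: y = 46/81 - 4*t/9 - 4*t^2/9 + C1*exp(3*t) + C2*exp(-3*t).
Apply the initial conditions: y(0) = 46/81 + C1 + C2 = 5 and y'(0) = -4/9 - 3*C2 + 3*C1 = 4. Solving gives C1 = 479/162, C2 = 239/162.

y = 46/81 - 4*t/9 - 4*t**2/9 + 239*exp(-3*t)/162 + 479*exp(3*t)/162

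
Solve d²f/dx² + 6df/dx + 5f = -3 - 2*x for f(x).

f = -3/25 - 2*x/5 + C1*exp(-x) + C2*exp(-5*x)

Characteristic equation r² + 6r + 5 = 0 factors as (r + 1)(r + 5) = 0, so r = -1, -5.
Hence f_h = C1*exp(-x) + C2*exp(-5*x).
For the particular solution try f_p = A0 + A1*x. Substituting and matching coefficients of each power of x gives A0 = -3/25, A1 = -2/5, so f_p = -3/25 - 2*x/5.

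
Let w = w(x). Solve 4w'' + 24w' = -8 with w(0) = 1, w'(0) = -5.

w = 2/9 - x/3 + 7*exp(-6*x)/9

Divide through by 4: w'' + 6w' = -2.
Characteristic equation r² + 6r = 0 factors as (r + 6)r = 0, so r = -6, 0.
Hence w_h = C1*exp(-6*x) + C2.
Since 0 is a characteristic root (multiplicity 1), multiply the polynomial trial by x: try w_p = A0*x. Substituting and matching coefficients of each power of x gives A0 = -1/3, so w_p = -x/3.
General solution: w = C2 - x/3 + C1*exp(-6*x).
Apply the initial conditions: w(0) = C1 + C2 = 1 and w'(0) = -1/3 - 6*C1 = -5. Solving gives C1 = 7/9, C2 = 2/9.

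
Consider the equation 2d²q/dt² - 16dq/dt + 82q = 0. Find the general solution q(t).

q = C1*cos(5*t)*exp(4*t) + C2*exp(4*t)*sin(5*t)

Divide through by 2: q'' - 8q' + 41q = 0.
Characteristic equation r² - 8r + 41 = 0 has discriminant (-8)² - 4·(41) = -100 < 0, so r = 4 ± 5i.
Hence q_h = C1*cos(5*t)*exp(4*t) + C2*exp(4*t)*sin(5*t).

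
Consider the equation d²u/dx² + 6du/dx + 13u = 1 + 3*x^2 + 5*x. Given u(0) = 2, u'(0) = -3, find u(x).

u = -83/2197 + 3*x**2/13 + 29*x/169 + 4477*cos(2*x)*exp(-3*x)/2197 + 6463*exp(-3*x)*sin(2*x)/4394

Characteristic equation r² + 6r + 13 = 0 has discriminant (6)² - 4·(13) = -16 < 0, so r = -3 ± 2i.
Hence u_h = C1*cos(2*x)*exp(-3*x) + C2*exp(-3*x)*sin(2*x).
For the particular solution try u_p = A0 + A1*x + A2*x^2. Substituting and matching coefficients of each power of x gives A0 = -83/2197, A1 = 29/169, A2 = 3/13, so u_p = -83/2197 + 3*x^2/13 + 29*x/169.
General solution: u = -83/2197 + 3*x^2/13 + 29*x/169 + C1*cos(2*x)*exp(-3*x) + C2*exp(-3*x)*sin(2*x).
Apply the initial conditions: u(0) = -83/2197 + C1 = 2 and u'(0) = 29/169 - 3*C1 + 2*C2 = -3. Solving gives C1 = 4477/2197, C2 = 6463/4394.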